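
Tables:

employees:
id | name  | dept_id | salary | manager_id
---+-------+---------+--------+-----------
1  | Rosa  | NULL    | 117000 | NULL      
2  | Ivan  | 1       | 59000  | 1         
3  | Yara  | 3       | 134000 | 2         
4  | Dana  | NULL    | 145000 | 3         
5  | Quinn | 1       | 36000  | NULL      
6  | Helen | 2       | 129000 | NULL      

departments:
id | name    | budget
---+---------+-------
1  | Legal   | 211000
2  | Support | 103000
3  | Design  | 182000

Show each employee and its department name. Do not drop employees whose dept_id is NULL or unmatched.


LEFT JOIN keeps every row from employees (the left table); where dept_id has no match in departments, the department columns become NULL. Walk through each employee:
  - employee 1 (Rosa): dept_id=NULL, no match -> kept with NULL
  - employee 2 (Ivan): dept_id=1 -> matches Legal
  - employee 3 (Yara): dept_id=3 -> matches Design
  - employee 4 (Dana): dept_id=NULL, no match -> kept with NULL
  - employee 5 (Quinn): dept_id=1 -> matches Legal
  - employee 6 (Helen): dept_id=2 -> matches Support
All 6 rows appear; 2 have NULL department.

SQL:
SELECT a.name, b.name AS department
FROM employees a
LEFT JOIN departments b ON a.dept_id = b.id

Result:
name  | department
------+-----------
Rosa  | NULL      
Ivan  | Legal     
Yara  | Design    
Dana  | NULL      
Quinn | Legal     
Helen | Support   


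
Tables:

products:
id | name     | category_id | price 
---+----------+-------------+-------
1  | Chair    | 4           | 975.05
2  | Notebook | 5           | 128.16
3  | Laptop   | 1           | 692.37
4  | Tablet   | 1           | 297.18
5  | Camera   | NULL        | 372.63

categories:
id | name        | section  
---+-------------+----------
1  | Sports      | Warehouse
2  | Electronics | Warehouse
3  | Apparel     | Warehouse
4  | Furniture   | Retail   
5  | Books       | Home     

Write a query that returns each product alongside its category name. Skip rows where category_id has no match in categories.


INNER JOIN keeps only products rows whose category_id matches an id in categories. Walk through each product:
  - product 1 (Chair): category_id=4 -> matches Furniture
  - product 2 (Notebook): category_id=5 -> matches Books
  - product 3 (Laptop): category_id=1 -> matches Sports
  - product 4 (Tablet): category_id=1 -> matches Sports
  - product 5 (Camera): category_id=NULL, no match -> dropped
So 1 of 5 rows is dropped.

SQL:
SELECT a.name, b.name AS category
FROM products a
INNER JOIN categories b ON a.category_id = b.id

Result:
name     | category 
---------+----------
Chair    | Furniture
Notebook | Books    
Laptop   | Sports   
Tablet   | Sports   


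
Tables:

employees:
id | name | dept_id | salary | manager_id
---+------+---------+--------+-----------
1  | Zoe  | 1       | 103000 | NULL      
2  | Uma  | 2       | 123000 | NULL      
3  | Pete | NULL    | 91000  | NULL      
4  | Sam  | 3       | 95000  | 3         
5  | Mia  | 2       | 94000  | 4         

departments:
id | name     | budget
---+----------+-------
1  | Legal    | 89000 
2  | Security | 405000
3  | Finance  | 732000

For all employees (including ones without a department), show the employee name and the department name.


LEFT JOIN keeps every row from employees (the left table); where dept_id has no match in departments, the department columns become NULL. Walk through each employee:
  - employee 1 (Zoe): dept_id=1 -> matches Legal
  - employee 2 (Uma): dept_id=2 -> matches Security
  - employee 3 (Pete): dept_id=NULL, no match -> kept with NULL
  - employee 4 (Sam): dept_id=3 -> matches Finance
  - employee 5 (Mia): dept_id=2 -> matches Security
All 5 rows appear; 1 has NULL department.

SQL:
SELECT a.name, b.name AS department
FROM employees a
LEFT JOIN departments b ON a.dept_id = b.id

Result:
name | department
-----+-----------
Zoe  | Legal     
Uma  | Security  
Pete | NULL      
Sam  | Finance   
Mia  | Security  


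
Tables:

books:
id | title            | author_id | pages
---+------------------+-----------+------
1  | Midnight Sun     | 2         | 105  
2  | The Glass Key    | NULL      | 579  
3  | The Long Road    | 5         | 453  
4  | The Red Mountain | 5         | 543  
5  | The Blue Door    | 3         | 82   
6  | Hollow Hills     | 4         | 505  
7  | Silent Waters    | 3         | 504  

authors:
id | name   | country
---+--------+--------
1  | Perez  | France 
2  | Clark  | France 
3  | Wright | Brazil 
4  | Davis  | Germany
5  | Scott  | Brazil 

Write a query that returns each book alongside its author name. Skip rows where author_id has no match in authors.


INNER JOIN keeps only books rows whose author_id matches an id in authors. Walk through each book:
  - book 1 (Midnight Sun): author_id=2 -> matches Clark
  - book 2 (The Glass Key): author_id=NULL, no match -> dropped
  - book 3 (The Long Road): author_id=5 -> matches Scott
  - book 4 (The Red Mountain): author_id=5 -> matches Scott
  - book 5 (The Blue Door): author_id=3 -> matches Wright
  - book 6 (Hollow Hills): author_id=4 -> matches Davis
  - book 7 (Silent Waters): author_id=3 -> matches Wright
So 1 of 7 rows is dropped.

SQL:
SELECT a.title, b.name AS author
FROM books a
INNER JOIN authors b ON a.author_id = b.id

Result:
title            | author
-----------------+-------
Midnight Sun     | Clark 
The Long Road    | Scott 
The Red Mountain | Scott 
The Blue Door    | Wright
Hollow Hills     | Davis 
Silent Waters    | Wright


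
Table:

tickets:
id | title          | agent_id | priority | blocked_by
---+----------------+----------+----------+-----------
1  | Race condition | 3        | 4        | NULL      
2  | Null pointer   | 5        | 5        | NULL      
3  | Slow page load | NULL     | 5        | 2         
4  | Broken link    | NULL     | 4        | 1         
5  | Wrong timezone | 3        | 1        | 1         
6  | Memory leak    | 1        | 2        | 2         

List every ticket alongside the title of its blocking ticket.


This is a self-join: tickets is joined to a second copy of itself, matching each row's blocked_by to another row's id. Use LEFT JOIN so rows with blocked_by=NULL are kept.
  - ticket 1 (Race condition): blocked_by=NULL -> NULL
  - ticket 2 (Null pointer): blocked_by=NULL -> NULL
  - ticket 3 (Slow page load): blocked_by=2 -> Null pointer
  - ticket 4 (Broken link): blocked_by=1 -> Race condition
  - ticket 5 (Wrong timezone): blocked_by=1 -> Race condition
  - ticket 6 (Memory leak): blocked_by=2 -> Null pointer

SQL:
SELECT a.title AS item, b.title AS blocked_by
FROM tickets a
LEFT JOIN tickets b ON a.blocked_by = b.id

Result:
item           | blocked_by    
---------------+---------------
Race condition | NULL          
Null pointer   | NULL          
Slow page load | Null pointer  
Broken link    | Race condition
Wrong timezone | Race condition
Memory leak    | Null pointer  


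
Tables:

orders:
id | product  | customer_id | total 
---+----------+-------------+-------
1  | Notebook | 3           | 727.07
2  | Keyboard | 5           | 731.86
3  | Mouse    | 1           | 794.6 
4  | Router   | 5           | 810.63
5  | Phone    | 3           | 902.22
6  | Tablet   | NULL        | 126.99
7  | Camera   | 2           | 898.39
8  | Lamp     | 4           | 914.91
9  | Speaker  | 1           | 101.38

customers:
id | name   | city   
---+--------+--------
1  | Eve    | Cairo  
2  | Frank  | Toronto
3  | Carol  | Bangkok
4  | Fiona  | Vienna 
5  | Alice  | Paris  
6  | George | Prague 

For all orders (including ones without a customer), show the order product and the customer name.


LEFT JOIN keeps every row from orders (the left table); where customer_id has no match in customers, the customer columns become NULL. Walk through each order:
  - order 1 (Notebook): customer_id=3 -> matches Carol
  - order 2 (Keyboard): customer_id=5 -> matches Alice
  - order 3 (Mouse): customer_id=1 -> matches Eve
  - order 4 (Router): customer_id=5 -> matches Alice
  - order 5 (Phone): customer_id=3 -> matches Carol
  - order 6 (Tablet): customer_id=NULL, no match -> kept with NULL
  - order 7 (Camera): customer_id=2 -> matches Frank
  - order 8 (Lamp): customer_id=4 -> matches Fiona
  - order 9 (Speaker): customer_id=1 -> matches Eve
All 9 rows appear; 1 has NULL customer.

SQL:
SELECT a.product, b.name AS customer
FROM orders a
LEFT JOIN customers b ON a.customer_id = b.id

Result:
product  | customer
---------+---------
Notebook | Carol   
Keyboard | Alice   
Mouse    | Eve     
Router   | Alice   
Phone    | Carol   
Tablet   | NULL    
Camera   | Frank   
Lamp     | Fiona   
Speaker  | Eve     


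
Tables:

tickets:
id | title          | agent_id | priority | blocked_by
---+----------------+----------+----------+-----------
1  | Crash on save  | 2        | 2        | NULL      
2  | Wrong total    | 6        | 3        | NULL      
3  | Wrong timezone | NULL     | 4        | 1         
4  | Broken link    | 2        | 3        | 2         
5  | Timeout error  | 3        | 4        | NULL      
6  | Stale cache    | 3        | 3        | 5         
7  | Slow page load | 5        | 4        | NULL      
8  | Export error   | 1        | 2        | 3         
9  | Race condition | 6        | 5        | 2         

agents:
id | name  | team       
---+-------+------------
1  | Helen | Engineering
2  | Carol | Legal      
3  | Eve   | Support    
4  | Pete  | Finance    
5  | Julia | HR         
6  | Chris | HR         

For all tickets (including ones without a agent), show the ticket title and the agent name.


LEFT JOIN keeps every row from tickets (the left table); where agent_id has no match in agents, the agent columns become NULL. Walk through each ticket:
  - ticket 1 (Crash on save): agent_id=2 -> matches Carol
  - ticket 2 (Wrong total): agent_id=6 -> matches Chris
  - ticket 3 (Wrong timezone): agent_id=NULL, no match -> kept with NULL
  - ticket 4 (Broken link): agent_id=2 -> matches Carol
  - ticket 5 (Timeout error): agent_id=3 -> matches Eve
  - ticket 6 (Stale cache): agent_id=3 -> matches Eve
  - ticket 7 (Slow page load): agent_id=5 -> matches Julia
  - ticket 8 (Export error): agent_id=1 -> matches Helen
  - ticket 9 (Race condition): agent_id=6 -> matches Chris
All 9 rows appear; 1 has NULL agent.

SQL:
SELECT a.title, b.name AS agent
FROM tickets a
LEFT JOIN agents b ON a.agent_id = b.id

Result:
title          | agent
---------------+------
Crash on save  | Carol
Wrong total    | Chris
Wrong timezone | NULL 
Broken link    | Carol
Timeout error  | Eve  
Stale cache    | Eve  
Slow page load | Julia
Export error   | Helen
Race condition | Chris


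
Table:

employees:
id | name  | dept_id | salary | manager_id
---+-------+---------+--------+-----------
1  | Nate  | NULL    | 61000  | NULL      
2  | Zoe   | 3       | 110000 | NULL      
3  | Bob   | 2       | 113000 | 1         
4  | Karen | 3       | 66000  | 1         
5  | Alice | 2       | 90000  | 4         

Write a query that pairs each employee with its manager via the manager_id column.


This is a self-join: employees is joined to a second copy of itself, matching each row's manager_id to another row's id. Use LEFT JOIN so rows with manager_id=NULL are kept.
  - employee 1 (Nate): manager_id=NULL -> NULL
  - employee 2 (Zoe): manager_id=NULL -> NULL
  - employee 3 (Bob): manager_id=1 -> Nate
  - employee 4 (Karen): manager_id=1 -> Nate
  - employee 5 (Alice): manager_id=4 -> Karen

SQL:
SELECT a.name AS item, b.name AS manager
FROM employees a
LEFT JOIN employees b ON a.manager_id = b.id

Result:
item  | manager
------+--------
Nate  | NULL   
Zoe   | NULL   
Bob   | Nate   
Karen | Nate   
Alice | Karen  


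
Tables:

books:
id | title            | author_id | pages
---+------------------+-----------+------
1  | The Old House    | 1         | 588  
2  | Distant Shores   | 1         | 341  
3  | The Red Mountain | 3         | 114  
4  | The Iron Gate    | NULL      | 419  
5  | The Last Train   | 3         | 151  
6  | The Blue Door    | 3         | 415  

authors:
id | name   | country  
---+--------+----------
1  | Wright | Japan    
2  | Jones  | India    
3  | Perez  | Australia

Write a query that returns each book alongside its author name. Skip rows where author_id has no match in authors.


INNER JOIN keeps only books rows whose author_id matches an id in authors. Walk through each book:
  - book 1 (The Old House): author_id=1 -> matches Wright
  - book 2 (Distant Shores): author_id=1 -> matches Wright
  - book 3 (The Red Mountain): author_id=3 -> matches Perez
  - book 4 (The Iron Gate): author_id=NULL, no match -> dropped
  - book 5 (The Last Train): author_id=3 -> matches Perez
  - book 6 (The Blue Door): author_id=3 -> matches Perez
So 1 of 6 rows is dropped.

SQL:
SELECT a.title, b.name AS author
FROM books a
INNER JOIN authors b ON a.author_id = b.id

Result:
title            | author
-----------------+-------
The Old House    | Wright
Distant Shores   | Wright
The Red Mountain | Perez 
The Last Train   | Perez 
The Blue Door    | Perez 


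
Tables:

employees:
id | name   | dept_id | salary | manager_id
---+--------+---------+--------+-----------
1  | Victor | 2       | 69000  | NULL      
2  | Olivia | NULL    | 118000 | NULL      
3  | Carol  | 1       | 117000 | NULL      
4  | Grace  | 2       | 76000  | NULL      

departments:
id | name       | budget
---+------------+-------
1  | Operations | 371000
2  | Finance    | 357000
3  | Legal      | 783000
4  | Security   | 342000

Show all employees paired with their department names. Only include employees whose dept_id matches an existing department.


INNER JOIN keeps only employees rows whose dept_id matches an id in departments. Walk through each employee:
  - employee 1 (Victor): dept_id=2 -> matches Finance
  - employee 2 (Olivia): dept_id=NULL, no match -> dropped
  - employee 3 (Carol): dept_id=1 -> matches Operations
  - employee 4 (Grace): dept_id=2 -> matches Finance
So 1 of 4 rows is dropped.

SQL:
SELECT a.name, b.name AS department
FROM employees a
INNER JOIN departments b ON a.dept_id = b.id

Result:
name   | department
-------+-----------
Victor | Finance   
Carol  | Operations
Grace  | Finance   


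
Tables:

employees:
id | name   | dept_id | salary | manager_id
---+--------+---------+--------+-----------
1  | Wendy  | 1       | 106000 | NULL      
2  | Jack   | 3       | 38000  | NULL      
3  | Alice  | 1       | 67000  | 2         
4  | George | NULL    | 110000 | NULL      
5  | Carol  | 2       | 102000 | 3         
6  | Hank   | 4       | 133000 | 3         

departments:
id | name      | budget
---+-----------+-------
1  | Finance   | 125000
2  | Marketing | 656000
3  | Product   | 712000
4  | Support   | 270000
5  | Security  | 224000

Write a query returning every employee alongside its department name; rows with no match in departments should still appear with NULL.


LEFT JOIN keeps every row from employees (the left table); where dept_id has no match in departments, the department columns become NULL. Walk through each employee:
  - employee 1 (Wendy): dept_id=1 -> matches Finance
  - employee 2 (Jack): dept_id=3 -> matches Product
  - employee 3 (Alice): dept_id=1 -> matches Finance
  - employee 4 (George): dept_id=NULL, no match -> kept with NULL
  - employee 5 (Carol): dept_id=2 -> matches Marketing
  - employee 6 (Hank): dept_id=4 -> matches Support
All 6 rows appear; 1 has NULL department.

SQL:
SELECT a.name, b.name AS department
FROM employees a
LEFT JOIN departments b ON a.dept_id = b.id

Result:
name   | department
-------+-----------
Wendy  | Finance   
Jack   | Product   
Alice  | Finance   
George | NULL      
Carol  | Marketing 
Hank   | Support   


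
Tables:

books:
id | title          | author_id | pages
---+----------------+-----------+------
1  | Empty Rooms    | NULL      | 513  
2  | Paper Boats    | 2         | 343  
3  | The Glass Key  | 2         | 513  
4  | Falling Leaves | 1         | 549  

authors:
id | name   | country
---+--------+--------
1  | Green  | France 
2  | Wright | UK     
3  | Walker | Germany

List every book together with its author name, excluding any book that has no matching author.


INNER JOIN keeps only books rows whose author_id matches an id in authors. Walk through each book:
  - book 1 (Empty Rooms): author_id=NULL, no match -> dropped
  - book 2 (Paper Boats): author_id=2 -> matches Wright
  - book 3 (The Glass Key): author_id=2 -> matches Wright
  - book 4 (Falling Leaves): author_id=1 -> matches Green
So 1 of 4 rows is dropped.

SQL:
SELECT a.title, b.name AS author
FROM books a
INNER JOIN authors b ON a.author_id = b.id

Result:
title          | author
---------------+-------
Paper Boats    | Wright
The Glass Key  | Wright
Falling Leaves | Green 


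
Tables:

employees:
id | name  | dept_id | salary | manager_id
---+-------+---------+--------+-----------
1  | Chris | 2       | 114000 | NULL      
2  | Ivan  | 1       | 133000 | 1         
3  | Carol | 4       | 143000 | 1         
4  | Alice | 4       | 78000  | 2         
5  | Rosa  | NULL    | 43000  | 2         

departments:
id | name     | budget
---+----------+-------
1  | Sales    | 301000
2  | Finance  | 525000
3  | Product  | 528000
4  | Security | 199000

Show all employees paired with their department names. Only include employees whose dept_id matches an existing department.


INNER JOIN keeps only employees rows whose dept_id matches an id in departments. Walk through each employee:
  - employee 1 (Chris): dept_id=2 -> matches Finance
  - employee 2 (Ivan): dept_id=1 -> matches Sales
  - employee 3 (Carol): dept_id=4 -> matches Security
  - employee 4 (Alice): dept_id=4 -> matches Security
  - employee 5 (Rosa): dept_id=NULL, no match -> dropped
So 1 of 5 rows is dropped.

SQL:
SELECT a.name, b.name AS department
FROM employees a
INNER JOIN departments b ON a.dept_id = b.id

Result:
name  | department
------+-----------
Chris | Finance   
Ivan  | Sales     
Carol | Security  
Alice | Security  


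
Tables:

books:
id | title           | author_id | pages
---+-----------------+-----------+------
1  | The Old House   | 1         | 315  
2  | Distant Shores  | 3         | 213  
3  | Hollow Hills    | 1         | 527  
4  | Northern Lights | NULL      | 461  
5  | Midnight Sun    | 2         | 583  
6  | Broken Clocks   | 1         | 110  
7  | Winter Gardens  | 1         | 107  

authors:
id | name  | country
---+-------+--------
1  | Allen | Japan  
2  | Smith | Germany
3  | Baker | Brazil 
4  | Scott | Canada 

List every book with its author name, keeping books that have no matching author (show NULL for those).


LEFT JOIN keeps every row from books (the left table); where author_id has no match in authors, the author columns become NULL. Walk through each book:
  - book 1 (The Old House): author_id=1 -> matches Allen
  - book 2 (Distant Shores): author_id=3 -> matches Baker
  - book 3 (Hollow Hills): author_id=1 -> matches Allen
  - book 4 (Northern Lights): author_id=NULL, no match -> kept with NULL
  - book 5 (Midnight Sun): author_id=2 -> matches Smith
  - book 6 (Broken Clocks): author_id=1 -> matches Allen
  - book 7 (Winter Gardens): author_id=1 -> matches Allen
All 7 rows appear; 1 has NULL author.

SQL:
SELECT a.title, b.name AS author
FROM books a
LEFT JOIN authors b ON a.author_id = b.id

Result:
title           | author
----------------+-------
The Old House   | Allen 
Distant Shores  | Baker 
Hollow Hills    | Allen 
Northern Lights | NULL  
Midnight Sun    | Smith 
Broken Clocks   | Allen 
Winter Gardens  | Allen 


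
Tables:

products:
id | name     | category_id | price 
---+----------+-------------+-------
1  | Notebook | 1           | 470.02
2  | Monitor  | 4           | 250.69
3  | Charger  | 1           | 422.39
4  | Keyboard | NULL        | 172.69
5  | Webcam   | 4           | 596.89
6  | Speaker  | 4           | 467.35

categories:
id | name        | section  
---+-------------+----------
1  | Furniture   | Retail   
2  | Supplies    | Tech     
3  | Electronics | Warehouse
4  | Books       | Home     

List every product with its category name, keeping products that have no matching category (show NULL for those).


LEFT JOIN keeps every row from products (the left table); where category_id has no match in categories, the category columns become NULL. Walk through each product:
  - product 1 (Notebook): category_id=1 -> matches Furniture
  - product 2 (Monitor): category_id=4 -> matches Books
  - product 3 (Charger): category_id=1 -> matches Furniture
  - product 4 (Keyboard): category_id=NULL, no match -> kept with NULL
  - product 5 (Webcam): category_id=4 -> matches Books
  - product 6 (Speaker): category_id=4 -> matches Books
All 6 rows appear; 1 has NULL category.

SQL:
SELECT a.name, b.name AS category
FROM products a
LEFT JOIN categories b ON a.category_id = b.id

Result:
name     | category 
---------+----------
Notebook | Furniture
Monitor  | Books    
Charger  | Furniture
Keyboard | NULL     
Webcam   | Books    
Speaker  | Books    


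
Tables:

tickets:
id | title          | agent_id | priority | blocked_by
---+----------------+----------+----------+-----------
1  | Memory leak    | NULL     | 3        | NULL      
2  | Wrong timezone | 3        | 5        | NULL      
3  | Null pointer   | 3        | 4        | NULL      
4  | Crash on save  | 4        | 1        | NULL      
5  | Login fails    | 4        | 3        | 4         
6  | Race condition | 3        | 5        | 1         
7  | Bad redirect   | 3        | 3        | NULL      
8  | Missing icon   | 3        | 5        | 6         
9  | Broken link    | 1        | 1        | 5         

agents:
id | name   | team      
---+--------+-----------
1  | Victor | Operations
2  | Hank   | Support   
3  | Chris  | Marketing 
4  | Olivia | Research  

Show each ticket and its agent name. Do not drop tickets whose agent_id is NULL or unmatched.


LEFT JOIN keeps every row from tickets (the left table); where agent_id has no match in agents, the agent columns become NULL. Walk through each ticket:
  - ticket 1 (Memory leak): agent_id=NULL, no match -> kept with NULL
  - ticket 2 (Wrong timezone): agent_id=3 -> matches Chris
  - ticket 3 (Null pointer): agent_id=3 -> matches Chris
  - ticket 4 (Crash on save): agent_id=4 -> matches Olivia
  - ticket 5 (Login fails): agent_id=4 -> matches Olivia
  - ticket 6 (Race condition): agent_id=3 -> matches Chris
  - ticket 7 (Bad redirect): agent_id=3 -> matches Chris
  - ticket 8 (Missing icon): agent_id=3 -> matches Chris
  - ticket 9 (Broken link): agent_id=1 -> matches Victor
All 9 rows appear; 1 has NULL agent.

SQL:
SELECT a.title, b.name AS agent
FROM tickets a
LEFT JOIN agents b ON a.agent_id = b.id

Result:
title          | agent 
---------------+-------
Memory leak    | NULL  
Wrong timezone | Chris 
Null pointer   | Chris 
Crash on save  | Olivia
Login fails    | Olivia
Race condition | Chris 
Bad redirect   | Chris 
Missing icon   | Chris 
Broken link    | Victor


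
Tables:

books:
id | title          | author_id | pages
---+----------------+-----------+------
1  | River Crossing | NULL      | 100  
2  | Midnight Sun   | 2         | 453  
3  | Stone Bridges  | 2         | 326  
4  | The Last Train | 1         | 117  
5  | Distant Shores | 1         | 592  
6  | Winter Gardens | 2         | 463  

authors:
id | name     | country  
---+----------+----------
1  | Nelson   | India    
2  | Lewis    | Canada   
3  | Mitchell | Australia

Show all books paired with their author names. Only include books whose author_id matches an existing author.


INNER JOIN keeps only books rows whose author_id matches an id in authors. Walk through each book:
  - book 1 (River Crossing): author_id=NULL, no match -> dropped
  - book 2 (Midnight Sun): author_id=2 -> matches Lewis
  - book 3 (Stone Bridges): author_id=2 -> matches Lewis
  - book 4 (The Last Train): author_id=1 -> matches Nelson
  - book 5 (Distant Shores): author_id=1 -> matches Nelson
  - book 6 (Winter Gardens): author_id=2 -> matches Lewis
So 1 of 6 rows is dropped.

SQL:
SELECT a.title, b.name AS author
FROM books a
INNER JOIN authors b ON a.author_id = b.id

Result:
title          | author
---------------+-------
Midnight Sun   | Lewis 
Stone Bridges  | Lewis 
The Last Train | Nelson
Distant Shores | Nelson
Winter Gardens | Lewis 


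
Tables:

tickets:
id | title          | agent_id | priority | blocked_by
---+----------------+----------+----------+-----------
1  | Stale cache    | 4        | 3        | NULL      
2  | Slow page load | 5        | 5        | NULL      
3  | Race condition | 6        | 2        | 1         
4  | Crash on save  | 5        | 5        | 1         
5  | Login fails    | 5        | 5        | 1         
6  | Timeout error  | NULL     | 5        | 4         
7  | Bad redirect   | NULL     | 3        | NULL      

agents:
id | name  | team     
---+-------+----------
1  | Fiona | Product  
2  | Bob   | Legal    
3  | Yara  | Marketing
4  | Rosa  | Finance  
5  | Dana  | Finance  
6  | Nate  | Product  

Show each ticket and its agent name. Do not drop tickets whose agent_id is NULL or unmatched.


LEFT JOIN keeps every row from tickets (the left table); where agent_id has no match in agents, the agent columns become NULL. Walk through each ticket:
  - ticket 1 (Stale cache): agent_id=4 -> matches Rosa
  - ticket 2 (Slow page load): agent_id=5 -> matches Dana
  - ticket 3 (Race condition): agent_id=6 -> matches Nate
  - ticket 4 (Crash on save): agent_id=5 -> matches Dana
  - ticket 5 (Login fails): agent_id=5 -> matches Dana
  - ticket 6 (Timeout error): agent_id=NULL, no match -> kept with NULL
  - ticket 7 (Bad redirect): agent_id=NULL, no match -> kept with NULL
All 7 rows appear; 2 have NULL agent.

SQL:
SELECT a.title, b.name AS agent
FROM tickets a
LEFT JOIN agents b ON a.agent_id = b.id

Result:
title          | agent
---------------+------
Stale cache    | Rosa 
Slow page load | Dana 
Race condition | Nate 
Crash on save  | Dana 
Login fails    | Dana 
Timeout error  | NULL 
Bad redirect   | NULL 


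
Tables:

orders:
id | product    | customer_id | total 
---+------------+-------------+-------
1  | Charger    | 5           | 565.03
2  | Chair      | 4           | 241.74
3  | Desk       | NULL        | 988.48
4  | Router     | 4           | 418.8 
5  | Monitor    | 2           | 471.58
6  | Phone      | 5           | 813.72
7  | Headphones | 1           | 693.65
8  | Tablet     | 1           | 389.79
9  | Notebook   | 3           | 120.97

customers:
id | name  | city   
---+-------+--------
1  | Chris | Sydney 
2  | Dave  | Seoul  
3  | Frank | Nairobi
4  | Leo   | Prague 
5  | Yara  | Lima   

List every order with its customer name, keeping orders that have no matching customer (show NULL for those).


LEFT JOIN keeps every row from orders (the left table); where customer_id has no match in customers, the customer columns become NULL. Walk through each order:
  - order 1 (Charger): customer_id=5 -> matches Yara
  - order 2 (Chair): customer_id=4 -> matches Leo
  - order 3 (Desk): customer_id=NULL, no match -> kept with NULL
  - order 4 (Router): customer_id=4 -> matches Leo
  - order 5 (Monitor): customer_id=2 -> matches Dave
  - order 6 (Phone): customer_id=5 -> matches Yara
  - order 7 (Headphones): customer_id=1 -> matches Chris
  - order 8 (Tablet): customer_id=1 -> matches Chris
  - order 9 (Notebook): customer_id=3 -> matches Frank
All 9 rows appear; 1 has NULL customer.

SQL:
SELECT a.product, b.name AS customer
FROM orders a
LEFT JOIN customers b ON a.customer_id = b.id

Result:
product    | customer
-----------+---------
Charger    | Yara    
Chair      | Leo     
Desk       | NULL    
Router     | Leo     
Monitor    | Dave    
Phone      | Yara    
Headphones | Chris   
Tablet     | Chris   
Notebook   | Frank   


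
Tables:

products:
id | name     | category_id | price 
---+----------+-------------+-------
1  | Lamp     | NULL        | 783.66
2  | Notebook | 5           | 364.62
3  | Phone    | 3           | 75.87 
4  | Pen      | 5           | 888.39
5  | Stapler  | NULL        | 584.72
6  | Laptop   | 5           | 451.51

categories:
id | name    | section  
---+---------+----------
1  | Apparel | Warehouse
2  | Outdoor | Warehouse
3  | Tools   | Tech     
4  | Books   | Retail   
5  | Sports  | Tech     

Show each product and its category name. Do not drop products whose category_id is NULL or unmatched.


LEFT JOIN keeps every row from products (the left table); where category_id has no match in categories, the category columns become NULL. Walk through each product:
  - product 1 (Lamp): category_id=NULL, no match -> kept with NULL
  - product 2 (Notebook): category_id=5 -> matches Sports
  - product 3 (Phone): category_id=3 -> matches Tools
  - product 4 (Pen): category_id=5 -> matches Sports
  - product 5 (Stapler): category_id=NULL, no match -> kept with NULL
  - product 6 (Laptop): category_id=5 -> matches Sports
All 6 rows appear; 2 have NULL category.

SQL:
SELECT a.name, b.name AS category
FROM products a
LEFT JOIN categories b ON a.category_id = b.id

Result:
name     | category
---------+---------
Lamp     | NULL    
Notebook | Sports  
Phone    | Tools   
Pen      | Sports  
Stapler  | NULL    
Laptop   | Sports  


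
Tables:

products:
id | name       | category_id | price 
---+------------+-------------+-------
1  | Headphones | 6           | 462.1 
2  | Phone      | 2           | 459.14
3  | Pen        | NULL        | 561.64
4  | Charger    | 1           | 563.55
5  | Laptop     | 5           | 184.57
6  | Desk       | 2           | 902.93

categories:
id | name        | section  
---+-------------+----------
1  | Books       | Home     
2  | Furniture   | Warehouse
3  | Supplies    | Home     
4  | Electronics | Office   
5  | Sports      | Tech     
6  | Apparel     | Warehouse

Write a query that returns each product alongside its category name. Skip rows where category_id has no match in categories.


INNER JOIN keeps only products rows whose category_id matches an id in categories. Walk through each product:
  - product 1 (Headphones): category_id=6 -> matches Apparel
  - product 2 (Phone): category_id=2 -> matches Furniture
  - product 3 (Pen): category_id=NULL, no match -> dropped
  - product 4 (Charger): category_id=1 -> matches Books
  - product 5 (Laptop): category_id=5 -> matches Sports
  - product 6 (Desk): category_id=2 -> matches Furniture
So 1 of 6 rows is dropped.

SQL:
SELECT a.name, b.name AS category
FROM products a
INNER JOIN categories b ON a.category_id = b.id

Result:
name       | category 
-----------+----------
Headphones | Apparel  
Phone      | Furniture
Charger    | Books    
Laptop     | Sports   
Desk       | Furniture


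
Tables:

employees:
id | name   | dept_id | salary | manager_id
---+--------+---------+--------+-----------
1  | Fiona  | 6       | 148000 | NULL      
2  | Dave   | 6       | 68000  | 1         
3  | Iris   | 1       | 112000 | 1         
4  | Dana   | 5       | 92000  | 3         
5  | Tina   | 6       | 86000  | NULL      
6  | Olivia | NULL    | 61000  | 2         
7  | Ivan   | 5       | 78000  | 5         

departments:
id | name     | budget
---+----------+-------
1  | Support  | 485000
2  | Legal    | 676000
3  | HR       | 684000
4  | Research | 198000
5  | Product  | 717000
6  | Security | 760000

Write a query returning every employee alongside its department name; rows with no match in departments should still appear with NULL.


LEFT JOIN keeps every row from employees (the left table); where dept_id has no match in departments, the department columns become NULL. Walk through each employee:
  - employee 1 (Fiona): dept_id=6 -> matches Security
  - employee 2 (Dave): dept_id=6 -> matches Security
  - employee 3 (Iris): dept_id=1 -> matches Support
  - employee 4 (Dana): dept_id=5 -> matches Product
  - employee 5 (Tina): dept_id=6 -> matches Security
  - employee 6 (Olivia): dept_id=NULL, no match -> kept with NULL
  - employee 7 (Ivan): dept_id=5 -> matches Product
All 7 rows appear; 1 has NULL department.

SQL:
SELECT a.name, b.name AS department
FROM employees a
LEFT JOIN departments b ON a.dept_id = b.id

Result:
name   | department
-------+-----------
Fiona  | Security  
Dave   | Security  
Iris   | Support   
Dana   | Product   
Tina   | Security  
Olivia | NULL      
Ivan   | Product   


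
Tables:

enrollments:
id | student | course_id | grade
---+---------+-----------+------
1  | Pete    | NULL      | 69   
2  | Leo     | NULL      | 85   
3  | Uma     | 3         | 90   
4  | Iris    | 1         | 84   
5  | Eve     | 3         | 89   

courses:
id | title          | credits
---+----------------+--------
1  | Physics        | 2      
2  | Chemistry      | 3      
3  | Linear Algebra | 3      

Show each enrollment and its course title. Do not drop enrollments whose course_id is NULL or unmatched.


LEFT JOIN keeps every row from enrollments (the left table); where course_id has no match in courses, the course columns become NULL. Walk through each enrollment:
  - enrollment 1 (Pete): course_id=NULL, no match -> kept with NULL
  - enrollment 2 (Leo): course_id=NULL, no match -> kept with NULL
  - enrollment 3 (Uma): course_id=3 -> matches Linear Algebra
  - enrollment 4 (Iris): course_id=1 -> matches Physics
  - enrollment 5 (Eve): course_id=3 -> matches Linear Algebra
All 5 rows appear; 2 have NULL course.

SQL:
SELECT a.student, b.title AS course
FROM enrollments a
LEFT JOIN courses b ON a.course_id = b.id

Result:
student | course        
--------+---------------
Pete    | NULL          
Leo     | NULL          
Uma     | Linear Algebra
Iris    | Physics       
Eve     | Linear Algebra


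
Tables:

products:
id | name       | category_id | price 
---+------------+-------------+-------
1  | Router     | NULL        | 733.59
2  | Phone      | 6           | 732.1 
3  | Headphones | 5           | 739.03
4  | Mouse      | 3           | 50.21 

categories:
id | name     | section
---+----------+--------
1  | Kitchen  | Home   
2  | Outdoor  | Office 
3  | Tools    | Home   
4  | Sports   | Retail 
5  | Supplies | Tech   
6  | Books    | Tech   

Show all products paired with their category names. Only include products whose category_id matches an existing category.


INNER JOIN keeps only products rows whose category_id matches an id in categories. Walk through each product:
  - product 1 (Router): category_id=NULL, no match -> dropped
  - product 2 (Phone): category_id=6 -> matches Books
  - product 3 (Headphones): category_id=5 -> matches Supplies
  - product 4 (Mouse): category_id=3 -> matches Tools
So 1 of 4 rows is dropped.

SQL:
SELECT a.name, b.name AS category
FROM products a
INNER JOIN categories b ON a.category_id = b.id

Result:
name       | category
-----------+---------
Phone      | Books   
Headphones | Supplies
Mouse      | Tools   


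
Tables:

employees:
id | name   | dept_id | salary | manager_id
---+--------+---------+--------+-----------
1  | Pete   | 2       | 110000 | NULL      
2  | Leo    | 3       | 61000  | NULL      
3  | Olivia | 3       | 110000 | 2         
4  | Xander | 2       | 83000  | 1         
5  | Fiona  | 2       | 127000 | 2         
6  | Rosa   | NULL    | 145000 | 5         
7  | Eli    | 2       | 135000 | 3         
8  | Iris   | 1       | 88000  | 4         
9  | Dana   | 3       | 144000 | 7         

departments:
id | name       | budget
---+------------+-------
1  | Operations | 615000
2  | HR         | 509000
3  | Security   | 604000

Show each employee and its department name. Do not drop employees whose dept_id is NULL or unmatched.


LEFT JOIN keeps every row from employees (the left table); where dept_id has no match in departments, the department columns become NULL. Walk through each employee:
  - employee 1 (Pete): dept_id=2 -> matches HR
  - employee 2 (Leo): dept_id=3 -> matches Security
  - employee 3 (Olivia): dept_id=3 -> matches Security
  - employee 4 (Xander): dept_id=2 -> matches HR
  - employee 5 (Fiona): dept_id=2 -> matches HR
  - employee 6 (Rosa): dept_id=NULL, no match -> kept with NULL
  - employee 7 (Eli): dept_id=2 -> matches HR
  - employee 8 (Iris): dept_id=1 -> matches Operations
  - employee 9 (Dana): dept_id=3 -> matches Security
All 9 rows appear; 1 has NULL department.

SQL:
SELECT a.name, b.name AS department
FROM employees a
LEFT JOIN departments b ON a.dept_id = b.id

Result:
name   | department
-------+-----------
Pete   | HR        
Leo    | Security  
Olivia | Security  
Xander | HR        
Fiona  | HR        
Rosa   | NULL      
Eli    | HR        
Iris   | Operations
Dana   | Security  


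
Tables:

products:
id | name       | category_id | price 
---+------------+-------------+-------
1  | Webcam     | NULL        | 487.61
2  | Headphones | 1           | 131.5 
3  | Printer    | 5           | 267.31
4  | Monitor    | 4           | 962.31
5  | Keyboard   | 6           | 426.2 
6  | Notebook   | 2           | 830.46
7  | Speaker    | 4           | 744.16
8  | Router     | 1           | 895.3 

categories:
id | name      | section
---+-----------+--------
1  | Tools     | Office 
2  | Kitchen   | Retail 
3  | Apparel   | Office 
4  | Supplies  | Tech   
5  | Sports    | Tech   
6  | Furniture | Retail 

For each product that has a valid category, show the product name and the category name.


INNER JOIN keeps only products rows whose category_id matches an id in categories. Walk through each product:
  - product 1 (Webcam): category_id=NULL, no match -> dropped
  - product 2 (Headphones): category_id=1 -> matches Tools
  - product 3 (Printer): category_id=5 -> matches Sports
  - product 4 (Monitor): category_id=4 -> matches Supplies
  - product 5 (Keyboard): category_id=6 -> matches Furniture
  - product 6 (Notebook): category_id=2 -> matches Kitchen
  - product 7 (Speaker): category_id=4 -> matches Supplies
  - product 8 (Router): category_id=1 -> matches Tools
So 1 of 8 rows is dropped.

SQL:
SELECT a.name, b.name AS category
FROM products a
INNER JOIN categories b ON a.category_id = b.id

Result:
name       | category 
-----------+----------
Headphones | Tools    
Printer    | Sports   
Monitor    | Supplies 
Keyboard   | Furniture
Notebook   | Kitchen  
Speaker    | Supplies 
Router     | Tools    


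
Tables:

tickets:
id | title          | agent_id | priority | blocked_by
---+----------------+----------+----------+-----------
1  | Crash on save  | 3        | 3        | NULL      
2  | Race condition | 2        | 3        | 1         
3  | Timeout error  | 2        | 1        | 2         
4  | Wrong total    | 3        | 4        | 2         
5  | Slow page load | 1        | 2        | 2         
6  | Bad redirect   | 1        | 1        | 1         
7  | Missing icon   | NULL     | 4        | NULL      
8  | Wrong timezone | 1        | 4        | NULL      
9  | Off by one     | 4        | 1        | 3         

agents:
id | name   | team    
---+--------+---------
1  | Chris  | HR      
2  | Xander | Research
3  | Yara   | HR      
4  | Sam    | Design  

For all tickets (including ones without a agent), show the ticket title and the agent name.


LEFT JOIN keeps every row from tickets (the left table); where agent_id has no match in agents, the agent columns become NULL. Walk through each ticket:
  - ticket 1 (Crash on save): agent_id=3 -> matches Yara
  - ticket 2 (Race condition): agent_id=2 -> matches Xander
  - ticket 3 (Timeout error): agent_id=2 -> matches Xander
  - ticket 4 (Wrong total): agent_id=3 -> matches Yara
  - ticket 5 (Slow page load): agent_id=1 -> matches Chris
  - ticket 6 (Bad redirect): agent_id=1 -> matches Chris
  - ticket 7 (Missing icon): agent_id=NULL, no match -> kept with NULL
  - ticket 8 (Wrong timezone): agent_id=1 -> matches Chris
  - ticket 9 (Off by one): agent_id=4 -> matches Sam
All 9 rows appear; 1 has NULL agent.

SQL:
SELECT a.title, b.name AS agent
FROM tickets a
LEFT JOIN agents b ON a.agent_id = b.id

Result:
title          | agent 
---------------+-------
Crash on save  | Yara  
Race condition | Xander
Timeout error  | Xander
Wrong total    | Yara  
Slow page load | Chris 
Bad redirect   | Chris 
Missing icon   | NULL  
Wrong timezone | Chris 
Off by one     | Sam   


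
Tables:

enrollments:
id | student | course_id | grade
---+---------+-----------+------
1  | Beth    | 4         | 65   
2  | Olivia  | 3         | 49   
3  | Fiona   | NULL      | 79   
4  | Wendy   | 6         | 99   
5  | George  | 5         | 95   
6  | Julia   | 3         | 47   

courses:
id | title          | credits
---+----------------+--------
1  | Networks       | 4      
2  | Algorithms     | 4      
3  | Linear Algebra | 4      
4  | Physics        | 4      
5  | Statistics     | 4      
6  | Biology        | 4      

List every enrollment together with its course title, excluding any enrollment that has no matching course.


INNER JOIN keeps only enrollments rows whose course_id matches an id in courses. Walk through each enrollment:
  - enrollment 1 (Beth): course_id=4 -> matches Physics
  - enrollment 2 (Olivia): course_id=3 -> matches Linear Algebra
  - enrollment 3 (Fiona): course_id=NULL, no match -> dropped
  - enrollment 4 (Wendy): course_id=6 -> matches Biology
  - enrollment 5 (George): course_id=5 -> matches Statistics
  - enrollment 6 (Julia): course_id=3 -> matches Linear Algebra
So 1 of 6 rows is dropped.

SQL:
SELECT a.student, b.title AS course
FROM enrollments a
INNER JOIN courses b ON a.course_id = b.id

Result:
student | course        
--------+---------------
Beth    | Physics       
Olivia  | Linear Algebra
Wendy   | Biology       
George  | Statistics    
Julia   | Linear Algebra
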